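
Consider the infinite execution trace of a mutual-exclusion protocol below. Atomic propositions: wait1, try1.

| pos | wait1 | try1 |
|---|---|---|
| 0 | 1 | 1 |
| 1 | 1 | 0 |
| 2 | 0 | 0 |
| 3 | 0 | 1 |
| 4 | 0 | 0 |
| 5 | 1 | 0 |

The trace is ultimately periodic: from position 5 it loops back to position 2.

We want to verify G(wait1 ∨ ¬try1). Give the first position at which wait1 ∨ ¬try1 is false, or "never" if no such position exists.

Check wait1 ∨ ¬try1 at each position in order: 0 ✓, 1 ✓, 2 ✓.
At position 3 the labels are {try1}, so wait1 ∨ ¬try1 is false there. This is the first violation.

3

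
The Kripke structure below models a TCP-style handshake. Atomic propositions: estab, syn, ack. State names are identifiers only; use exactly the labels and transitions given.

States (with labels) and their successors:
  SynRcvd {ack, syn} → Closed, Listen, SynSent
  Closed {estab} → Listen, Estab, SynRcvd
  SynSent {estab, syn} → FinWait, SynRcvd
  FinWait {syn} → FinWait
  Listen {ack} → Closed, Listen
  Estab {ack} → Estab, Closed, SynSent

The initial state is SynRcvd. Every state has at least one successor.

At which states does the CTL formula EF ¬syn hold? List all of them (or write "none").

{SynRcvd, Closed, SynSent, Listen, Estab}

States satisfying ¬syn: {Closed, Listen, Estab}.
States satisfying EF ¬syn: {SynRcvd, Closed, SynSent, Listen, Estab}.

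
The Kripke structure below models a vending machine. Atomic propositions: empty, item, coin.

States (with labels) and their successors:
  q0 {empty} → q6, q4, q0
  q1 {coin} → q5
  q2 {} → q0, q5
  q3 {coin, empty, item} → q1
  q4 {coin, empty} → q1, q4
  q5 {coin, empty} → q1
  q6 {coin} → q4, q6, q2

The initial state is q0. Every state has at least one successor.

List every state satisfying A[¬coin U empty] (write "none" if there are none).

{q0, q2, q3, q4, q5}

States satisfying ¬coin: {q0, q2}.
States satisfying empty: {q0, q3, q4, q5}.
States satisfying A[¬coin U empty]: {q0, q2, q3, q4, q5}.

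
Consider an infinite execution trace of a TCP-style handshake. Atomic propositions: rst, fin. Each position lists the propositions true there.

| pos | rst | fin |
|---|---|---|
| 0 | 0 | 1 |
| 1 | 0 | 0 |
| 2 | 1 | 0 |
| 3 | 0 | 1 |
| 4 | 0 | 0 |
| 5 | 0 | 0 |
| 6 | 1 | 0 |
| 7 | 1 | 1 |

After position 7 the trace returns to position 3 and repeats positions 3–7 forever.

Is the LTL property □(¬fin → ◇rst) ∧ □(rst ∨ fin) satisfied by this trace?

¬fin → ◇rst holds at every position 0..7, and those are all positions ever visited, so □(¬fin → ◇rst) holds.
Positions where ¬fin holds: 1, 2, 4, 5, 6.
Check ◇rst at each: 1→ok, 2→ok, 4→ok, 5→ok, 6→ok.
rst ∨ fin must hold at every position from 0 onward. It fails at position 1, so □(rst ∨ fin) is false.
At position 0: □(¬fin → ◇rst) is true; □(rst ∨ fin) is false; so □(¬fin → ◇rst) ∧ □(rst ∨ fin) is false.

No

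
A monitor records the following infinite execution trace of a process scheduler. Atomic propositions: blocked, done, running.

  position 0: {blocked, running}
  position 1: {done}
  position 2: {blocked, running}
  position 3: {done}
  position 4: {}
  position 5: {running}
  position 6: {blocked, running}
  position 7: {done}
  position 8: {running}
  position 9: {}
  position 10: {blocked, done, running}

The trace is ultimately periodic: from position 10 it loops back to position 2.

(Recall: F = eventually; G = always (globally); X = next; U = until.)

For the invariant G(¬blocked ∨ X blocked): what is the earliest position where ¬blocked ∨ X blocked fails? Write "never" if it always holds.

At position 0 the labels are {blocked, running} and the next position 1 has {done}, so ¬blocked ∨ X blocked is false there. This is the first violation.

0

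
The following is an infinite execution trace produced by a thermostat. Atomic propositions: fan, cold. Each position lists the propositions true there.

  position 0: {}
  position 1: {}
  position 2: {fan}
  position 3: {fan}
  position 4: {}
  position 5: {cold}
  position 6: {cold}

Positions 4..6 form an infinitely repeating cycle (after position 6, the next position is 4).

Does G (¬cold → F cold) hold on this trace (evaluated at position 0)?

Holds

¬cold → F cold holds at every position 0..6, and those are all positions ever visited, so G (¬cold → F cold) holds.
Positions where ¬cold holds: 0, 1, 2, 3, 4.
Check F cold at each: 0→ok, 1→ok, 2→ok, 3→ok, 4→ok.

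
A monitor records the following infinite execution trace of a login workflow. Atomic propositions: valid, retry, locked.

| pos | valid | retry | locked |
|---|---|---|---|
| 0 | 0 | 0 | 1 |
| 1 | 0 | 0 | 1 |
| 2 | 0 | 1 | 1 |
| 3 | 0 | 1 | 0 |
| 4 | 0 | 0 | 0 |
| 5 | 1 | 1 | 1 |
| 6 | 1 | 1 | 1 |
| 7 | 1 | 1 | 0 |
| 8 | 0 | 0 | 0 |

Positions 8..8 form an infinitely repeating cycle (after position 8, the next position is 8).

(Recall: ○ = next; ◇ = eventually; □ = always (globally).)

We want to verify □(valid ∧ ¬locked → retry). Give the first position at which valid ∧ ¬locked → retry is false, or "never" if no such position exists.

valid ∧ ¬locked → retry holds at every position 0..8, and those are all the positions the trace ever visits, so the invariant □(valid ∧ ¬locked → retry) is never violated.

never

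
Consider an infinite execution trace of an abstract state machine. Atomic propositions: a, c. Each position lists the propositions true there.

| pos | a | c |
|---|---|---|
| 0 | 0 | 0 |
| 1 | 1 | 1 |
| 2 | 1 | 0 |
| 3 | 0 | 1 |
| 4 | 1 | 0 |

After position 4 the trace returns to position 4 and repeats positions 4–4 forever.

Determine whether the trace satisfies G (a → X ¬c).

a → X ¬c must hold at every position from 0 onward. It fails at position 2, so G (a → X ¬c) is false.
Positions where a holds: 1, 2, 4.
Check X ¬c at each: 1→ok, 2→fails, 4→ok.

No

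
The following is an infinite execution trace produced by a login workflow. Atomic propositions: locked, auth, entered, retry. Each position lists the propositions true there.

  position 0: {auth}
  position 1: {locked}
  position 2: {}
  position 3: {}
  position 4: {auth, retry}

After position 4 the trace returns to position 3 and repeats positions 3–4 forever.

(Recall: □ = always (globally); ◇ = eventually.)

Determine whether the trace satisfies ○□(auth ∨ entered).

Violated

The position after 0 is 1; □(auth ∨ entered) is false there.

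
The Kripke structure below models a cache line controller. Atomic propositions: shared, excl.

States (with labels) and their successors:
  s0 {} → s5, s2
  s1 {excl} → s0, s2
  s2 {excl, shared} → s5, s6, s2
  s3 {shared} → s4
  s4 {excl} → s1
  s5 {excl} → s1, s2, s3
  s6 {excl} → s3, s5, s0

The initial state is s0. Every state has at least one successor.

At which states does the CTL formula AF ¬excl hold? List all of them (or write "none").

{s0, s3}

States satisfying ¬excl: {s0, s3}.
States satisfying AF ¬excl: {s0, s3}.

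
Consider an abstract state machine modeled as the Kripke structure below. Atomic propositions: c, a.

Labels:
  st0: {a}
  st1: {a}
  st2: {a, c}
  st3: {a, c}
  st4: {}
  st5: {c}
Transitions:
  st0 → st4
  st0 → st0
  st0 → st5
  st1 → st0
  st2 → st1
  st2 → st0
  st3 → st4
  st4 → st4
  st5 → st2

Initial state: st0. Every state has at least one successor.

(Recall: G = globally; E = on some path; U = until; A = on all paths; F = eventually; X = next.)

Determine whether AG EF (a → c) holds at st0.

States satisfying EF (a → c): {st0, st1, st2, st3, st4, st5}.
States satisfying AG EF (a → c): {st0, st1, st2, st3, st4, st5}.
Every state reachable from st0 satisfies EF (a → c).
st0 ∈ Sat(AG EF (a → c)).

Holds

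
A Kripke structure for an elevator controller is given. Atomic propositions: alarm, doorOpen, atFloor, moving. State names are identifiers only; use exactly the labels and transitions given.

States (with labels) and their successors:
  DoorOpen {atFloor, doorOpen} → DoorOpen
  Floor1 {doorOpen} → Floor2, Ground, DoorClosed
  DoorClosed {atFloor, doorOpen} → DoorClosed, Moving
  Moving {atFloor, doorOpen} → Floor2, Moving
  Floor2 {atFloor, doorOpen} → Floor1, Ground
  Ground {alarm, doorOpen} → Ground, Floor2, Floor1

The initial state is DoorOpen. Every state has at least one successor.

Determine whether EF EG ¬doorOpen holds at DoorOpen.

States satisfying EG ¬doorOpen: ∅.
States satisfying EF EG ¬doorOpen: ∅.
No suitable path/successor from DoorOpen witnesses the formula.
DoorOpen ∉ Sat(EF EG ¬doorOpen).

Violated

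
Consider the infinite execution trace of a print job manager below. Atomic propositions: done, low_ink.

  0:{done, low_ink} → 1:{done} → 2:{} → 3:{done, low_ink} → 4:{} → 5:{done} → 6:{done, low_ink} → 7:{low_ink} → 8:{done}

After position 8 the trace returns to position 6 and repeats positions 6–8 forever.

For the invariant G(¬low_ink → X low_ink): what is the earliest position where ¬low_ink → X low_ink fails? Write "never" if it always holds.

1

Check ¬low_ink → X low_ink at each position in order: 0 ✓.
At position 1 the labels are {done} and the next position 2 has {}, so ¬low_ink → X low_ink is false there. This is the first violation.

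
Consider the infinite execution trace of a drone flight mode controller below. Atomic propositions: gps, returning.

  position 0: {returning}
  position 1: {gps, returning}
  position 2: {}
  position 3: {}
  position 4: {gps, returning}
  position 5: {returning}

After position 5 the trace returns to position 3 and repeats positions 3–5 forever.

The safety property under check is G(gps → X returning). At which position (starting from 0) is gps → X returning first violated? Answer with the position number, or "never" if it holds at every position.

Check gps → X returning at each position in order: 0 ✓.
At position 1 the labels are {gps, returning} and the next position 2 has {}, so gps → X returning is false there. This is the first violation.

1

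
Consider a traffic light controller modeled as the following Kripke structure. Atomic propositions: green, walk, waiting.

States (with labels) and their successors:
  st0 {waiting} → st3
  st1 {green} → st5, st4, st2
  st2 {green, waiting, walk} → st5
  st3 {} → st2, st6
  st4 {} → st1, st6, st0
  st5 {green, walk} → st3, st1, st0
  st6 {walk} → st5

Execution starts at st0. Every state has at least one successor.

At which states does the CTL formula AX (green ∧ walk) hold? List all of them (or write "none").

States satisfying green ∧ walk: {st2, st5}.
States satisfying AX (green ∧ walk): {st2, st6}.

{st2, st6}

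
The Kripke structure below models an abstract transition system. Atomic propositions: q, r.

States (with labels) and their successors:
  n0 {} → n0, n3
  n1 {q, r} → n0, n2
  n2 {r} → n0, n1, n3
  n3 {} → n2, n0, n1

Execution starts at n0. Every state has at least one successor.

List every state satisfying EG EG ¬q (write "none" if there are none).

States satisfying EG ¬q: {n0, n2, n3}.
States satisfying EG EG ¬q: {n0, n2, n3}.

{n0, n2, n3}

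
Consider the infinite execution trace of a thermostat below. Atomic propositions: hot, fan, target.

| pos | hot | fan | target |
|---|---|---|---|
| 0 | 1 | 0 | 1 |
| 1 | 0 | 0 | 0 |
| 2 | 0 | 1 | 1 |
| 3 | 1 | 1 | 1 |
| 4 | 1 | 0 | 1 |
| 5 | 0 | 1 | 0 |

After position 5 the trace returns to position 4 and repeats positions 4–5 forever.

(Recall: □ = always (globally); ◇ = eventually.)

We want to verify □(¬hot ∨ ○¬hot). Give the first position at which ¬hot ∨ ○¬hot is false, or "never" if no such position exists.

3

Check ¬hot ∨ ○¬hot at each position in order: 0 ✓, 1 ✓, 2 ✓.
At position 3 the labels are {fan, hot, target} and the next position 4 has {hot, target}, so ¬hot ∨ ○¬hot is false there. This is the first violation.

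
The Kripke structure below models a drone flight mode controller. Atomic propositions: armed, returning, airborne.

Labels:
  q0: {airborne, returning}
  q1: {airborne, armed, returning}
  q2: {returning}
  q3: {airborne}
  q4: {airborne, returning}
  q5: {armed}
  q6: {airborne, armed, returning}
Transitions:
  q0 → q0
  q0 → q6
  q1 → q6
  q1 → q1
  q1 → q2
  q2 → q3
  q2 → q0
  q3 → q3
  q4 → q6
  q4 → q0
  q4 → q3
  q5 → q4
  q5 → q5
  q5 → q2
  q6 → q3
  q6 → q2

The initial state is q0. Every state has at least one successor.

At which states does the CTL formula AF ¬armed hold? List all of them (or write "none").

States satisfying ¬armed: {q0, q2, q3, q4}.
States satisfying AF ¬armed: {q0, q2, q3, q4, q6}.

{q0, q2, q3, q4, q6}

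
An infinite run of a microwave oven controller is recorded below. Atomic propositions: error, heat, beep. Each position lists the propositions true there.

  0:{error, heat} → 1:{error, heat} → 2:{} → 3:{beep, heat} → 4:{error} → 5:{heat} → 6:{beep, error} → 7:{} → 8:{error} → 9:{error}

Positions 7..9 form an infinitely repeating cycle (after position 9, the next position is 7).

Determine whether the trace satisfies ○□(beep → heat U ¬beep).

Violated

The position after 0 is 1; □(beep → heat U ¬beep) is false there.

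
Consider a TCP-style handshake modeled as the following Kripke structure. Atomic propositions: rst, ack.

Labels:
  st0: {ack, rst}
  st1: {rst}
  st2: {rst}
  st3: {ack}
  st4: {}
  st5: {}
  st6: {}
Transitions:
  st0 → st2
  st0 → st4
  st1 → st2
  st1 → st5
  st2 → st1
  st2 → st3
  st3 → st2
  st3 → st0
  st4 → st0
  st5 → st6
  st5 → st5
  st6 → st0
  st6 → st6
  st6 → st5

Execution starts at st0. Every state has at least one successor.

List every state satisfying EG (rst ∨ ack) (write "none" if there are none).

{st0, st1, st2, st3}

States satisfying rst ∨ ack: {st0, st1, st2, st3}.
States satisfying EG (rst ∨ ack): {st0, st1, st2, st3}.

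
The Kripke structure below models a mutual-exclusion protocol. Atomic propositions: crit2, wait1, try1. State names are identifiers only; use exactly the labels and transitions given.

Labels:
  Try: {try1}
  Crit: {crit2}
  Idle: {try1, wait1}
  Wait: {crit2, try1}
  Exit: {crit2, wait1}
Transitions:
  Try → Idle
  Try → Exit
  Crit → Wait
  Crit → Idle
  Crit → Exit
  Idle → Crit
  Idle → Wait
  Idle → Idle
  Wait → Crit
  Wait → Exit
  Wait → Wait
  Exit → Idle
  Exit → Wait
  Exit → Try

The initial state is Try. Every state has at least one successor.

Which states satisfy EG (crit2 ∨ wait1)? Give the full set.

{Crit, Idle, Wait, Exit}

States satisfying crit2 ∨ wait1: {Crit, Idle, Wait, Exit}.
States satisfying EG (crit2 ∨ wait1): {Crit, Idle, Wait, Exit}.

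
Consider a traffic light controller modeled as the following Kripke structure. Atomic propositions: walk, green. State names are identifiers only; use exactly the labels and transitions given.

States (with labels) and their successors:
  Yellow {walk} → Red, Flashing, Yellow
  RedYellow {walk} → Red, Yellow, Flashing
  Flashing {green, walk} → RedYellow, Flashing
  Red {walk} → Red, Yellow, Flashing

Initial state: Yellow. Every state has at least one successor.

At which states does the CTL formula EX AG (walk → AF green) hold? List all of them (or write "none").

States satisfying AG (walk → AF green): ∅.
States satisfying EX AG (walk → AF green): ∅.

none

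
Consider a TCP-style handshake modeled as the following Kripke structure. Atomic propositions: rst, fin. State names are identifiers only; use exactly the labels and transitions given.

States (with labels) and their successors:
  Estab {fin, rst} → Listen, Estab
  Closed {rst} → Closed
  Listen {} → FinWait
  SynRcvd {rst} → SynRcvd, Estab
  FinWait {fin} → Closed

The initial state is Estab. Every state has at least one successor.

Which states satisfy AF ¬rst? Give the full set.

States satisfying ¬rst: {Listen, FinWait}.
States satisfying AF ¬rst: {Listen, FinWait}.

{Listen, FinWait}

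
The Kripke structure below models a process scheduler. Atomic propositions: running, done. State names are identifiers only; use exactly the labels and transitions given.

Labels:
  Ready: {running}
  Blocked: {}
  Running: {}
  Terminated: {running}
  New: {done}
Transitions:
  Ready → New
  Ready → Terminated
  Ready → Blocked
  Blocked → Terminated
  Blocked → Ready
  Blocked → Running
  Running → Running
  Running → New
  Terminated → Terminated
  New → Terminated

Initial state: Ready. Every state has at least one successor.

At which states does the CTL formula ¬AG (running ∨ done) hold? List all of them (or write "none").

{Ready, Blocked, Running}

States satisfying running ∨ done: {Ready, Terminated, New}.
States satisfying AG (running ∨ done): {Terminated, New}.
States satisfying ¬AG (running ∨ done): {Ready, Blocked, Running}.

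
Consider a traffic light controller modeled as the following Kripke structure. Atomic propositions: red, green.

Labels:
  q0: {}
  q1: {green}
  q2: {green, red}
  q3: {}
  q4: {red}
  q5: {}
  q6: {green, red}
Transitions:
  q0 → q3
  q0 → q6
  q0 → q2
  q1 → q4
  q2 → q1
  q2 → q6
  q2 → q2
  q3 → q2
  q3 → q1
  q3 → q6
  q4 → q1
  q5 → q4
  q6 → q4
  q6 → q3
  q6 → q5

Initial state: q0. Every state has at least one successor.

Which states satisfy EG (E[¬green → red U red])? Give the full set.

States satisfying E[¬green → red U red]: {q1, q2, q4, q6}.
States satisfying EG (E[¬green → red U red]): {q1, q2, q4, q6}.

{q1, q2, q4, q6}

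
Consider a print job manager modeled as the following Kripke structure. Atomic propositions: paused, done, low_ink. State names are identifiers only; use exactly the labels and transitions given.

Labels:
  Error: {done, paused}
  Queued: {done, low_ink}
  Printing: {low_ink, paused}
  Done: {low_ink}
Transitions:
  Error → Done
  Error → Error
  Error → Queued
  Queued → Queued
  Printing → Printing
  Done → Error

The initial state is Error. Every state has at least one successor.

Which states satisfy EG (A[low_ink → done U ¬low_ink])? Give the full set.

States satisfying A[low_ink → done U ¬low_ink]: {Error}.
States satisfying EG (A[low_ink → done U ¬low_ink]): {Error}.

{Error}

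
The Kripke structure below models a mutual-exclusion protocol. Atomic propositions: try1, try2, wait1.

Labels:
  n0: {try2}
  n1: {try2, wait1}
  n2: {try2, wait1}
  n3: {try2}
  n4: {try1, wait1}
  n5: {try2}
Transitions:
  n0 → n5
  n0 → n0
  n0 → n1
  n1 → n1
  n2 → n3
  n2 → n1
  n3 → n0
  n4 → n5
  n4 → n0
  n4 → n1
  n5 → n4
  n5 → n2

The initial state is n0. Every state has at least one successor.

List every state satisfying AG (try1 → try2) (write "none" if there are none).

{n1}

States satisfying try1 → try2: {n0, n1, n2, n3, n5}.
States satisfying AG (try1 → try2): {n1}.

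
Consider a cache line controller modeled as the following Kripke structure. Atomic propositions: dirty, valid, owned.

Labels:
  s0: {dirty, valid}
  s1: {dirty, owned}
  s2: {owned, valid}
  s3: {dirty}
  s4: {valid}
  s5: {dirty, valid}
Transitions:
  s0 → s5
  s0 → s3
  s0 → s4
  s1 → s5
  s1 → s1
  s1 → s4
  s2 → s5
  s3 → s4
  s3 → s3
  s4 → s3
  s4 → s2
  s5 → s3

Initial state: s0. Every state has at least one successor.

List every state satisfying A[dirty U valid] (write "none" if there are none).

States satisfying dirty: {s0, s1, s3, s5}.
States satisfying valid: {s0, s2, s4, s5}.
States satisfying A[dirty U valid]: {s0, s2, s4, s5}.

{s0, s2, s4, s5}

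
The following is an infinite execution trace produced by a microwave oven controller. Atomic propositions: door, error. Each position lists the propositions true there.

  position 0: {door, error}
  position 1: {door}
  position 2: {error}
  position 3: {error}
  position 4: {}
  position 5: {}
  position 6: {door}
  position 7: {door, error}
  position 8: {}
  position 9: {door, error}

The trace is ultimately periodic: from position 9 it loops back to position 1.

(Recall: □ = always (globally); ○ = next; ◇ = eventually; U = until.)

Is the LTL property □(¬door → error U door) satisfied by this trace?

Does not hold

¬door → error U door must hold at every position from 0 onward. It fails at position 2, so □(¬door → error U door) is false.
Positions where ¬door holds: 2, 3, 4, 5, 8.
Check error U door at each: 2→fails, 3→fails, 4→fails, 5→fails, 8→fails.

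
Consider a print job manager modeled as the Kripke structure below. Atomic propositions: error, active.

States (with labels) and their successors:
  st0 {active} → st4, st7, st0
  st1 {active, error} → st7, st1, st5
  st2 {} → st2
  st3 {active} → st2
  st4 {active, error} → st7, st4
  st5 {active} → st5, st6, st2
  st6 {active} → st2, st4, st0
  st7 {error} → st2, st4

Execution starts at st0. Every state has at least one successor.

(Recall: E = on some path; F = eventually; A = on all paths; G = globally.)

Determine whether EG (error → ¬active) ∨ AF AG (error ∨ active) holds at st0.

States satisfying error → ¬active: {st0, st2, st3, st5, st6, st7}.
States satisfying EG (error → ¬active): {st0, st2, st3, st5, st6, st7}.
States satisfying AG (error ∨ active): ∅.
States satisfying AF AG (error ∨ active): ∅.
States satisfying EG (error → ¬active) ∨ AF AG (error ∨ active): {st0, st2, st3, st5, st6, st7}.
st0 ∈ Sat(EG (error → ¬active) ∨ AF AG (error ∨ active)).

Yes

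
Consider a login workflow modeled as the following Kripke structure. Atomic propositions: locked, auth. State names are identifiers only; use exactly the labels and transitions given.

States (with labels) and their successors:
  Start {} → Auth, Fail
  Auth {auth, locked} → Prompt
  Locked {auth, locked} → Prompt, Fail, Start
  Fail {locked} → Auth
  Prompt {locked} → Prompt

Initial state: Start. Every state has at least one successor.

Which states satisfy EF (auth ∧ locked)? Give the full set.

States satisfying auth ∧ locked: {Auth, Locked}.
States satisfying EF (auth ∧ locked): {Start, Auth, Locked, Fail}.

{Start, Auth, Locked, Fail}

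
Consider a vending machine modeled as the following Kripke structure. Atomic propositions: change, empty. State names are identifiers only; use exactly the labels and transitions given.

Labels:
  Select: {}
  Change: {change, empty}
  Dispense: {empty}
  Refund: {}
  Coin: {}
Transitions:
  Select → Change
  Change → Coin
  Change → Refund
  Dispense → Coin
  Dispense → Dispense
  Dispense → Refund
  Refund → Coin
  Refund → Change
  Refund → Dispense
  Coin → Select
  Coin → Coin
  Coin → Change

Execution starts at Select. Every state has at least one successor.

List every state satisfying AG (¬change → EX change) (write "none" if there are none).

none

States satisfying ¬change → EX change: {Select, Change, Refund, Coin}.
States satisfying AG (¬change → EX change): ∅.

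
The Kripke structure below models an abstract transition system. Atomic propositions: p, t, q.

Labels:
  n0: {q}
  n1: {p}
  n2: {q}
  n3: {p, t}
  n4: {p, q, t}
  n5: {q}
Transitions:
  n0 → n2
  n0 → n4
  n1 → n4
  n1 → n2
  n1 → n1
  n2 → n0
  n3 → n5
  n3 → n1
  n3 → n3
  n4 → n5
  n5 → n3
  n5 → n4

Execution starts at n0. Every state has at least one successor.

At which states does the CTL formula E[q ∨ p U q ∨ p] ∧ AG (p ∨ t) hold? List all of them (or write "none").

none

States satisfying q ∨ p: {n0, n1, n2, n3, n4, n5}.
States satisfying E[q ∨ p U q ∨ p]: {n0, n1, n2, n3, n4, n5}.
States satisfying p ∨ t: {n1, n3, n4}.
States satisfying AG (p ∨ t): ∅.
States satisfying E[q ∨ p U q ∨ p] ∧ AG (p ∨ t): ∅.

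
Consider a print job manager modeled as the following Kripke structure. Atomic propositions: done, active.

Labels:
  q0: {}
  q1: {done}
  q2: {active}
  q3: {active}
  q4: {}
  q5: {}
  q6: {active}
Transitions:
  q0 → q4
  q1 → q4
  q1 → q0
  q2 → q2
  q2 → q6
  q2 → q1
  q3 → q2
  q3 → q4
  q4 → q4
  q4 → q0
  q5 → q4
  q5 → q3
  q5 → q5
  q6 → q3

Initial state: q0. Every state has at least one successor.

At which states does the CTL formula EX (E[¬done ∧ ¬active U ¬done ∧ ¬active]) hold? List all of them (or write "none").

States satisfying E[¬done ∧ ¬active U ¬done ∧ ¬active]: {q0, q4, q5}.
States satisfying EX (E[¬done ∧ ¬active U ¬done ∧ ¬active]): {q0, q1, q3, q4, q5}.

{q0, q1, q3, q4, q5}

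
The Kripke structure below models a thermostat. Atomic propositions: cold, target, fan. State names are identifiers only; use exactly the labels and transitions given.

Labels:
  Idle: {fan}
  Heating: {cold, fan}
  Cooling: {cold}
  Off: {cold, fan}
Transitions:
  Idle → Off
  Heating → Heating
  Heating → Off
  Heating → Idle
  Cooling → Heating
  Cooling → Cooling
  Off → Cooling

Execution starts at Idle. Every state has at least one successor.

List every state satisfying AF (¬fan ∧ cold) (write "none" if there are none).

States satisfying ¬fan ∧ cold: {Cooling}.
States satisfying AF (¬fan ∧ cold): {Idle, Cooling, Off}.

{Idle, Cooling, Off}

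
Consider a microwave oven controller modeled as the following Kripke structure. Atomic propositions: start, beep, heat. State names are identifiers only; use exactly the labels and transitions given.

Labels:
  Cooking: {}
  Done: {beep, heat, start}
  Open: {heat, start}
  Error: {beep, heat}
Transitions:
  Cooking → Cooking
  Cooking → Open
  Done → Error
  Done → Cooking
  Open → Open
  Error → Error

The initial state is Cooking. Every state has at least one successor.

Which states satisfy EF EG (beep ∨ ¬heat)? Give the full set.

States satisfying EG (beep ∨ ¬heat): {Cooking, Done, Error}.
States satisfying EF EG (beep ∨ ¬heat): {Cooking, Done, Error}.

{Cooking, Done, Error}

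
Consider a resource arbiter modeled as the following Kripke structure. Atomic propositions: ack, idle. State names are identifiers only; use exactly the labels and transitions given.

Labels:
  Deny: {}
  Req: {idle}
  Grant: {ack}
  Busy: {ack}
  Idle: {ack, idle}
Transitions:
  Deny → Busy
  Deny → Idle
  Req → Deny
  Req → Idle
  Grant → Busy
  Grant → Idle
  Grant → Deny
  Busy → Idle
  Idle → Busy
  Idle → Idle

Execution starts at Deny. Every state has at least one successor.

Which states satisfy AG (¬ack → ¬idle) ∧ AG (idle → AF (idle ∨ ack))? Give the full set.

{Deny, Grant, Busy, Idle}

States satisfying ¬ack → ¬idle: {Deny, Grant, Busy, Idle}.
States satisfying AG (¬ack → ¬idle): {Deny, Grant, Busy, Idle}.
States satisfying idle → AF (idle ∨ ack): {Deny, Req, Grant, Busy, Idle}.
States satisfying AG (idle → AF (idle ∨ ack)): {Deny, Req, Grant, Busy, Idle}.
States satisfying AG (¬ack → ¬idle) ∧ AG (idle → AF (idle ∨ ack)): {Deny, Grant, Busy, Idle}.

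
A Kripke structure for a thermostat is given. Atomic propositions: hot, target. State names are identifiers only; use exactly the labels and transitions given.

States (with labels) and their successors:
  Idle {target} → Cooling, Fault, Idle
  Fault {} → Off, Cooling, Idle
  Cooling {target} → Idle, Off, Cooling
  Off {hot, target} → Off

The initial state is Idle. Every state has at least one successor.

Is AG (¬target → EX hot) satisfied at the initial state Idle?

Holds

States satisfying ¬target → EX hot: {Idle, Fault, Cooling, Off}.
States satisfying AG (¬target → EX hot): {Idle, Fault, Cooling, Off}.
Every state reachable from Idle satisfies ¬target → EX hot.
Idle ∈ Sat(AG (¬target → EX hot)).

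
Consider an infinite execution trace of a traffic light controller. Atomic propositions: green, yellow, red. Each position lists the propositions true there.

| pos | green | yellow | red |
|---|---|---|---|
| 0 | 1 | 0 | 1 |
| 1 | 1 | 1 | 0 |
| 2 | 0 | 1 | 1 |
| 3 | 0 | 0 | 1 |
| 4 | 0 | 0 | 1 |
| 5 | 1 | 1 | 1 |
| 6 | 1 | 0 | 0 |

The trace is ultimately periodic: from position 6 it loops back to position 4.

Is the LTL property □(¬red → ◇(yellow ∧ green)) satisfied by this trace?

¬red → ◇(yellow ∧ green) holds at every position 0..6, and those are all positions ever visited, so □(¬red → ◇(yellow ∧ green)) holds.
Positions where ¬red holds: 1, 6.
Check ◇(yellow ∧ green) at each: 1→ok, 6→ok.

Holds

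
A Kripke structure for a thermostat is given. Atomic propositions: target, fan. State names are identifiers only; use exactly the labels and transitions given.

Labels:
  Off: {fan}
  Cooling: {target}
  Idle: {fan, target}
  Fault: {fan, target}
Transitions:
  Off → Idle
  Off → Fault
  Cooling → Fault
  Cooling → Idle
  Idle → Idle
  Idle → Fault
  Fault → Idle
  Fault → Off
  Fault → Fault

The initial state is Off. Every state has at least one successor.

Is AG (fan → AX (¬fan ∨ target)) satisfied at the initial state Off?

No

States satisfying fan → AX (¬fan ∨ target): {Off, Cooling, Idle}.
States satisfying AG (fan → AX (¬fan ∨ target)): ∅.
Fault is reachable from Off and violates fan → AX (¬fan ∨ target), so AG fails at Off.
Off ∉ Sat(AG (fan → AX (¬fan ∨ target))).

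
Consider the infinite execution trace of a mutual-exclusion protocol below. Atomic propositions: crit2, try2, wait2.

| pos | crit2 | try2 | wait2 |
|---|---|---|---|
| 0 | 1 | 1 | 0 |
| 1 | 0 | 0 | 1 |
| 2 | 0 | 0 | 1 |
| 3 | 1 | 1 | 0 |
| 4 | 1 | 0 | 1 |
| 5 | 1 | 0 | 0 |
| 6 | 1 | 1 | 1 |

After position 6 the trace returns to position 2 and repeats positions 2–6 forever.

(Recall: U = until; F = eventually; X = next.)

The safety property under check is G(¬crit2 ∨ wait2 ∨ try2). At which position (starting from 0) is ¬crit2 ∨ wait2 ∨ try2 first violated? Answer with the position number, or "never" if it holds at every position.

5

Check ¬crit2 ∨ wait2 ∨ try2 at each position in order: 0 ✓, 1 ✓, 2 ✓, 3 ✓, 4 ✓.
At position 5 the labels are {crit2}, so ¬crit2 ∨ wait2 ∨ try2 is false there. This is the first violation.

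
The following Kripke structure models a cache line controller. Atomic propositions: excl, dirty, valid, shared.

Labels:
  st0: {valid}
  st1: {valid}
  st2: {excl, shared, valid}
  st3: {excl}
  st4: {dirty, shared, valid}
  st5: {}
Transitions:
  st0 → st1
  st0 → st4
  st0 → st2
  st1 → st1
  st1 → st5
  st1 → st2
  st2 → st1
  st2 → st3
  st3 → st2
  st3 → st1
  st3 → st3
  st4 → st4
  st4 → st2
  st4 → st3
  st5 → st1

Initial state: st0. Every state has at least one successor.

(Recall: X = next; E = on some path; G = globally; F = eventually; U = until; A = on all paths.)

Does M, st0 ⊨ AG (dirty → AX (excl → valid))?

Violated

States satisfying dirty → AX (excl → valid): {st0, st1, st2, st3, st5}.
States satisfying AG (dirty → AX (excl → valid)): {st1, st2, st3, st5}.
st4 is reachable from st0 and violates dirty → AX (excl → valid), so AG fails at st0.
st0 ∉ Sat(AG (dirty → AX (excl → valid))).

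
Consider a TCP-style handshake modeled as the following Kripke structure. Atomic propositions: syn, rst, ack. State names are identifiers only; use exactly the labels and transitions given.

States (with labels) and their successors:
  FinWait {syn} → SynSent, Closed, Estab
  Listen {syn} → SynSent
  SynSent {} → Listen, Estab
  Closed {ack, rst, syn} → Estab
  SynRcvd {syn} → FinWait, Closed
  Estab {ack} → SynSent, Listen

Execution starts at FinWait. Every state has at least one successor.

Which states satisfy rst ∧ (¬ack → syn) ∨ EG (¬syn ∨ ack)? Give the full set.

{SynSent, Closed, Estab}

States satisfying ¬ack: {FinWait, Listen, SynSent, SynRcvd}.
States satisfying ¬ack → syn: {FinWait, Listen, Closed, SynRcvd, Estab}.
States satisfying rst ∧ (¬ack → syn): {Closed}.
States satisfying ¬syn ∨ ack: {SynSent, Closed, Estab}.
States satisfying EG (¬syn ∨ ack): {SynSent, Closed, Estab}.
States satisfying rst ∧ (¬ack → syn) ∨ EG (¬syn ∨ ack): {SynSent, Closed, Estab}.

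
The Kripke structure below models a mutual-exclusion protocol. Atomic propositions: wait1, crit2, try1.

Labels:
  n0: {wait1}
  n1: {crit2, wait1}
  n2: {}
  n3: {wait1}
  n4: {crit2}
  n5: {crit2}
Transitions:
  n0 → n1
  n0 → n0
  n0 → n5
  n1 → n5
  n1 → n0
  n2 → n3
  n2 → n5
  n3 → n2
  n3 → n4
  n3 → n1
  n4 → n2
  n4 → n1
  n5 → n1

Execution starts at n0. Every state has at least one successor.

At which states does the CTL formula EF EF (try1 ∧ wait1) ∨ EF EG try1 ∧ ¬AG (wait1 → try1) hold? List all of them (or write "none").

States satisfying EF (try1 ∧ wait1): ∅.
States satisfying EF EF (try1 ∧ wait1): ∅.
States satisfying EG try1: ∅.
States satisfying EF EG try1: ∅.
States satisfying wait1 → try1: {n2, n4, n5}.
States satisfying AG (wait1 → try1): ∅.
States satisfying ¬AG (wait1 → try1): {n0, n1, n2, n3, n4, n5}.
States satisfying EF EG try1 ∧ ¬AG (wait1 → try1): ∅.
States satisfying EF EF (try1 ∧ wait1) ∨ EF EG try1 ∧ ¬AG (wait1 → try1): ∅.

none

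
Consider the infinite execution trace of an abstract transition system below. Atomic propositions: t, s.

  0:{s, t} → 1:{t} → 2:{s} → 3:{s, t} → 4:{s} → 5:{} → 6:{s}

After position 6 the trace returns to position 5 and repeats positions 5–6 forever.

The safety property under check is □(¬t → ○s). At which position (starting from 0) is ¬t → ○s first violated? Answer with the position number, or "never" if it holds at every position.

4

Check ¬t → ○s at each position in order: 0 ✓, 1 ✓, 2 ✓, 3 ✓.
At position 4 the labels are {s} and the next position 5 has {}, so ¬t → ○s is false there. This is the first violation.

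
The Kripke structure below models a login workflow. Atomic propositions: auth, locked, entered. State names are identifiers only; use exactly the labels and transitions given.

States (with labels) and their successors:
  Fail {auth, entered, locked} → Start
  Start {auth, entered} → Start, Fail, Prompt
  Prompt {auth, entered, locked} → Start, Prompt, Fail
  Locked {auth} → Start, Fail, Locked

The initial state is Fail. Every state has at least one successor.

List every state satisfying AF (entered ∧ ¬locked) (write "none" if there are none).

States satisfying entered ∧ ¬locked: {Start}.
States satisfying AF (entered ∧ ¬locked): {Fail, Start}.

{Fail, Start}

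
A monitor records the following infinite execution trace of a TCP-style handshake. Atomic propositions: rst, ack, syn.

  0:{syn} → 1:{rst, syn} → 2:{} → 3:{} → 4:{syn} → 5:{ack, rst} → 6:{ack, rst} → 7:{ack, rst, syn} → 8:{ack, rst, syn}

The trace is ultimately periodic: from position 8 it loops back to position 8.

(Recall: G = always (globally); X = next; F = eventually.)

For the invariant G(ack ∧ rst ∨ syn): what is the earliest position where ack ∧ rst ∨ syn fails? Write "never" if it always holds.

Check ack ∧ rst ∨ syn at each position in order: 0 ✓, 1 ✓.
At position 2 the labels are {}, so ack ∧ rst ∨ syn is false there. This is the first violation.

2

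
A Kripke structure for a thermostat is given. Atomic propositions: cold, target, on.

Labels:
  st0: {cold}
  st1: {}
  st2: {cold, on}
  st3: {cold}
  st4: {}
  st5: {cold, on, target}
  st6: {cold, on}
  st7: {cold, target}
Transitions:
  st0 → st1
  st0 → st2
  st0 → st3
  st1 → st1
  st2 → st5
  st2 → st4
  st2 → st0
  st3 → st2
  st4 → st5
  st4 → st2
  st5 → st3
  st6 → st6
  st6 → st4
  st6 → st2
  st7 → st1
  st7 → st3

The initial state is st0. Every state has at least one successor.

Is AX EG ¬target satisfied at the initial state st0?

States satisfying EG ¬target: {st0, st1, st2, st3, st4, st6}.
States satisfying AX EG ¬target: {st0, st1, st3, st5, st6, st7}.
st0 ∈ Sat(AX EG ¬target).

Yes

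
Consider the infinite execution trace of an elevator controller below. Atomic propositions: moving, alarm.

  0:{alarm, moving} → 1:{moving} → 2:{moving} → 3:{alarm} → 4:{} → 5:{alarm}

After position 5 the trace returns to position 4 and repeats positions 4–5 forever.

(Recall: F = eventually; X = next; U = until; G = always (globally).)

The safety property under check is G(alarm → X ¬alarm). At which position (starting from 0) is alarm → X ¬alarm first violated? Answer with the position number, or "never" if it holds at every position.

never

alarm → X ¬alarm holds at every position 0..5, and those are all the positions the trace ever visits, so the invariant G(alarm → X ¬alarm) is never violated.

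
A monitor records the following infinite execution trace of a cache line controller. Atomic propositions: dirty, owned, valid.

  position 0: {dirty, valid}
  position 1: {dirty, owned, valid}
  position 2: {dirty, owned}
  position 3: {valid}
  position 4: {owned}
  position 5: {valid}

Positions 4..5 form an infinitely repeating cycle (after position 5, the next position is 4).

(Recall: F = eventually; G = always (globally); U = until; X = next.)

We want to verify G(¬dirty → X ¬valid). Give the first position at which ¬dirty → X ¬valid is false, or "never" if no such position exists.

Check ¬dirty → X ¬valid at each position in order: 0 ✓, 1 ✓, 2 ✓, 3 ✓.
At position 4 the labels are {owned} and the next position 5 has {valid}, so ¬dirty → X ¬valid is false there. This is the first violation.

4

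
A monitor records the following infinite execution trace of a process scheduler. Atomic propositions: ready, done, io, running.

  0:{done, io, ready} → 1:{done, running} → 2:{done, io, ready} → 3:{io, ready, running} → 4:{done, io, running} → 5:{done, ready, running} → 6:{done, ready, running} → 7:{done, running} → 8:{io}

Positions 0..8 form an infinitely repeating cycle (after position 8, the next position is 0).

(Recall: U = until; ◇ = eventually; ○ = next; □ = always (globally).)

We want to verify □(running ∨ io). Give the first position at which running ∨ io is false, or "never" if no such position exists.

never

running ∨ io holds at every position 0..8, and those are all the positions the trace ever visits, so the invariant □(running ∨ io) is never violated.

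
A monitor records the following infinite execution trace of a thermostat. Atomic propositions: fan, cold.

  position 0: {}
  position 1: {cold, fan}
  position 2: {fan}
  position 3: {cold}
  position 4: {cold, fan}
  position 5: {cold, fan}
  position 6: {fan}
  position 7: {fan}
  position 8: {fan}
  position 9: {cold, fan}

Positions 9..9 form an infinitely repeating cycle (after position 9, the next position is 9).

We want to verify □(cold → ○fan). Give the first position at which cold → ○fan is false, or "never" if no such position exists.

cold → ○fan holds at every position 0..9, and those are all the positions the trace ever visits, so the invariant □(cold → ○fan) is never violated.

never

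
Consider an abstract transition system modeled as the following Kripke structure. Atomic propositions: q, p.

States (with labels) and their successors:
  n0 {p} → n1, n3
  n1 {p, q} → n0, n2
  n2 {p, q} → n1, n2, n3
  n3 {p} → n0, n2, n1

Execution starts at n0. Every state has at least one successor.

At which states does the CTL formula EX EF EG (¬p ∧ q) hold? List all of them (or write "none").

States satisfying EF EG (¬p ∧ q): ∅.
States satisfying EX EF EG (¬p ∧ q): ∅.

none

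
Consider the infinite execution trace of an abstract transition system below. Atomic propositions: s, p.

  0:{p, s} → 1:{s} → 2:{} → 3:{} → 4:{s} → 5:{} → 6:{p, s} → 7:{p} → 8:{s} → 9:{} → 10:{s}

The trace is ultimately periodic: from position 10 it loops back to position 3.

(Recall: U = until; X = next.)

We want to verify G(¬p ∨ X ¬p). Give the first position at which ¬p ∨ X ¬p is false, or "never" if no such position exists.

Check ¬p ∨ X ¬p at each position in order: 0 ✓, 1 ✓, 2 ✓, 3 ✓, 4 ✓, 5 ✓.
At position 6 the labels are {p, s} and the next position 7 has {p}, so ¬p ∨ X ¬p is false there. This is the first violation.

6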